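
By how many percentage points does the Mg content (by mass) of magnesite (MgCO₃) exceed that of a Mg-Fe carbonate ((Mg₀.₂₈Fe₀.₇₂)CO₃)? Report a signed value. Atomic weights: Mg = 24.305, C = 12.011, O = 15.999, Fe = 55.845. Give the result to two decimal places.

First mineral: 24.305 g Mg in 84.313 g formula = 28.83 wt% Mg.
Second mineral: 6.805 g Mg in 107.022 g formula = 6.36 wt% Mg.
28.83% − 6.36% gives a difference of 22.47 percentage points.

22.47 percentage points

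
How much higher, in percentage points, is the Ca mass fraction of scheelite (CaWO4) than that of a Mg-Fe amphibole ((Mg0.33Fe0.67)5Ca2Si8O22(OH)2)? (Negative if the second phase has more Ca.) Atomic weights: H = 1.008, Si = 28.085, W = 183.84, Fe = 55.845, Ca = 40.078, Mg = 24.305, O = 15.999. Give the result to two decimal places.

5.19 percentage points

Ca in CaWO4: molar mass 287.914 g/mol; 1×40.078 = 40.078 g → 13.92 wt%.
Ca in (Mg0.33Fe0.67)5Ca2Si8O22(OH)2: molar mass 918.012 g/mol; 2×40.078 = 80.156 g → 8.73 wt%.
Difference = 13.92 − 8.73 = 5.19 percentage points.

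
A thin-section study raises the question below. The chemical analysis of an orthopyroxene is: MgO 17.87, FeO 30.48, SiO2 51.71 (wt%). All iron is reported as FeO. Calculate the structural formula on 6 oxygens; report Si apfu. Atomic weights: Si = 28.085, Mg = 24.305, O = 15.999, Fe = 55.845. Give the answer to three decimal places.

1.995 Si apfu

MgO: 17.87/40.304 = 0.44338 mol → 0.44338 mol Mg, 0.44338 mol O.
FeO: 30.48/71.844 = 0.42425 mol → 0.42425 mol Fe, 0.42425 mol O.
SiO2: 51.71/60.083 = 0.86064 mol → 0.86064 mol Si, 1.72128 mol O.
Total oxygen = 2.58891 mol. Normalization factor = 6/2.58891 = 2.31758.
Si per 6 O = 0.86064 × 2.31758 = 1.995.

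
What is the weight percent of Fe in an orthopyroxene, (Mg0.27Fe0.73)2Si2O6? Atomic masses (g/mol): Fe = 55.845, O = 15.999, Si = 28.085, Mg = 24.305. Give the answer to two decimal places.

Molar mass of (Mg0.27Fe0.73)2Si2O6: 0.54×24.305 + 1.46×55.845 + 2×28.085 + 6×15.999 = 246.822 g/mol.
Mass of Fe per formula unit: 1.46 × 55.845 = 81.534 g.
Weight fraction Fe = 81.534 / 246.822 = 0.3303.

33.03 mass %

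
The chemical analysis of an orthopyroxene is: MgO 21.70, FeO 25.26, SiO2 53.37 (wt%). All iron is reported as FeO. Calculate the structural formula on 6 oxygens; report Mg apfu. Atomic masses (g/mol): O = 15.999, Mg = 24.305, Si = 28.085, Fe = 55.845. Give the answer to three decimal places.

21.70 wt% MgO ÷ 40.304 g/mol = 0.53841 mol, giving 0.53841 Mg and 0.53841 O.
25.26 wt% FeO ÷ 71.844 g/mol = 0.35160 mol, giving 0.35160 Fe and 0.35160 O.
53.37 wt% SiO2 ÷ 60.083 g/mol = 0.88827 mol, giving 0.88827 Si and 1.77654 O.
Oxygen sums to 2.66655; scaling by 6/2.66655 = 2.25010 puts the formula on 6 O.
Mg: 0.53841 × 2.25010 = 1.211 atoms per formula unit.

1.211 Mg apfu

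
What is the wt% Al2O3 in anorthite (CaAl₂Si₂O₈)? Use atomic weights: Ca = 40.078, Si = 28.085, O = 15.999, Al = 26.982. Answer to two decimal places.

36.65 wt%

M(CaAl₂Si₂O₈) = 278.204 g/mol; M(Al2O3) = 101.961 g/mol.
Moles Al2O3 per formula unit = 2 Al ÷ 2 = 1.0000.
Al2O3 fraction = (1.0000 × 101.961) / 278.204 = 101.961/278.204 = 0.3665.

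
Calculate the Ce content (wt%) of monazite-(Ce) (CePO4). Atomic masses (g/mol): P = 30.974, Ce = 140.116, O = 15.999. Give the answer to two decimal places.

Formula mass = 1×140.116 + 1×30.974 + 4×15.999 = 235.086 g/mol, of which 140.116 g is Ce.
So Ce makes up 140.116/235.086 = 0.5960 of the mass, i.e. 59.60%.

59.60 wt%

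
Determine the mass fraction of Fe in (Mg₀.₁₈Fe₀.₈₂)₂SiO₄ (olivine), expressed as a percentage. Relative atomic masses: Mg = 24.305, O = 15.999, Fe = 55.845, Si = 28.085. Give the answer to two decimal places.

47.60 weight percent

M((Mg₀.₁₈Fe₀.₈₂)₂SiO₄) = 192.417 g/mol.
Fe contributes 1.64 × 55.845 = 91.586 g per mole.
91.586/192.417 = 0.4760 → 47.60%.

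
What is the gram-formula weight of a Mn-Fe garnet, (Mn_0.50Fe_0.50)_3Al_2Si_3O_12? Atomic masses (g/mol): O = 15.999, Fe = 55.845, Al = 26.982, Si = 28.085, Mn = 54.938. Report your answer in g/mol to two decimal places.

M = 1.50*54.938 + 1.50*55.845 + 2*26.982 + 3*28.085 + 12*15.999

496.38 g/mol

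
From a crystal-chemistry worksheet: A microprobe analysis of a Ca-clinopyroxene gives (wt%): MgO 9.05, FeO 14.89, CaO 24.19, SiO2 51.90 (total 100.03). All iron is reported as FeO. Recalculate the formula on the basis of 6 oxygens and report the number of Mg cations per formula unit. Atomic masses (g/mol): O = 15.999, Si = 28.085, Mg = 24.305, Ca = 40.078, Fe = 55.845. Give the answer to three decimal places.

0.520 Mg apfu

MgO (M=40.304): mol = 0.22454; Mg = 0.22454, O = 0.22454.
FeO (M=71.844): mol = 0.20725; Fe = 0.20725, O = 0.20725.
CaO (M=56.077): mol = 0.43137; Ca = 0.43137, O = 0.43137.
SiO2 (M=60.083): mol = 0.86381; Si = 0.86381, O = 1.72762.
ΣO = 2.59078; factor = 6/ΣO = 2.31590.
Mg apfu = 0.22454 × 2.31590 = 0.520.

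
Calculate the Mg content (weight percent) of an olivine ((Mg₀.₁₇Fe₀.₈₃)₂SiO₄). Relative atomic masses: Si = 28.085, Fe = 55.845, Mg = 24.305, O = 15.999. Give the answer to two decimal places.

4.28 weight percent

Formula mass = 0.34·24.305 + 1.66·55.845 + 1·28.085 + 4·15.999 = 193.047 g/mol, of which 8.264 g is Mg.
So Mg makes up 8.264/193.047 = 0.0428 of the mass, i.e. 4.28%.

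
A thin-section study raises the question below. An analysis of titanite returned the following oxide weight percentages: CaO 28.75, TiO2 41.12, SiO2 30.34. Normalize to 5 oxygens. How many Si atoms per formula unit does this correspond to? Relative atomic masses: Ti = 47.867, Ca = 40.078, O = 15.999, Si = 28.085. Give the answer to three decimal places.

0.989 Si apfu

28.75 wt% CaO ÷ 56.077 g/mol = 0.51269 mol, giving 0.51269 Ca and 0.51269 O.
41.12 wt% TiO2 ÷ 79.865 g/mol = 0.51487 mol, giving 0.51487 Ti and 1.02974 O.
30.34 wt% SiO2 ÷ 60.083 g/mol = 0.50497 mol, giving 0.50497 Si and 1.00994 O.
Oxygen sums to 2.55237; scaling by 5/2.55237 = 1.95896 puts the formula on 5 O.
Si: 0.50497 × 1.95896 = 0.989 atoms per formula unit.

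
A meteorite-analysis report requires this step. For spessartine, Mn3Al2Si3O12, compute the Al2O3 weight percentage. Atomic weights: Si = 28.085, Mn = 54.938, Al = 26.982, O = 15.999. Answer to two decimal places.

20.60 wt%

M(Mn3Al2Si3O12) = 495.021 g/mol; M(Al2O3) = 101.961 g/mol.
Moles Al2O3 per formula unit = 2 Al ÷ 2 = 1.0000.
Al2O3 fraction = (1.0000 × 101.961) / 495.021 = 101.961/495.021 = 0.2060.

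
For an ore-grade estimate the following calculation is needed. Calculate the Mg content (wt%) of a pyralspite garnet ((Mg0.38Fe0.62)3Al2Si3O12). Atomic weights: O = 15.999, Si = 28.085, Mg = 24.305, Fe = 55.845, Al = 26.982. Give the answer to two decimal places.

Molar mass of (Mg0.38Fe0.62)3Al2Si3O12: 1.14·24.305 + 1.86·55.845 + 2·26.982 + 3·28.085 + 12·15.999 = 461.786 g/mol.
Mass of Mg per formula unit: 1.14 × 24.305 = 27.708 g.
Weight fraction Mg = 27.708 / 461.786 = 0.0600.

6.00 wt%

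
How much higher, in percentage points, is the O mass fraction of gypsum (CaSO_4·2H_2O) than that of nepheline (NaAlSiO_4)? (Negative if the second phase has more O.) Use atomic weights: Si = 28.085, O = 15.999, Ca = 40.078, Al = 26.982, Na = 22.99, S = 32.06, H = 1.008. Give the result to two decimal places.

10.71 percentage points

M(CaSO_4·2H_2O) = 172.164 g/mol, so wt% O = 95.994/172.164 × 100 = 55.76%.
M(NaAlSiO_4) = 142.053 g/mol, so wt% O = 63.996/142.053 × 100 = 45.05%.
55.76 − 45.05 = 10.71 pp.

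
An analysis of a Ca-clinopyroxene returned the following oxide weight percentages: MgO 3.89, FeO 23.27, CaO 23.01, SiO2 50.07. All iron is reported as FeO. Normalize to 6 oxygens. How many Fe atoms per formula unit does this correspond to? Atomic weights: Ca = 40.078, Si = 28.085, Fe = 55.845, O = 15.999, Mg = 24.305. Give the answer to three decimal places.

MgO: 3.89/40.304 = 0.09652 mol → 0.09652 mol Mg, 0.09652 mol O.
FeO: 23.27/71.844 = 0.32390 mol → 0.32390 mol Fe, 0.32390 mol O.
CaO: 23.01/56.077 = 0.41033 mol → 0.41033 mol Ca, 0.41033 mol O.
SiO2: 50.07/60.083 = 0.83335 mol → 0.83335 mol Si, 1.66670 mol O.
Total oxygen = 2.49745 mol. Normalization factor = 6/2.49745 = 2.40245.
Fe per 6 O = 0.32390 × 2.40245 = 0.778.

0.778 Fe apfu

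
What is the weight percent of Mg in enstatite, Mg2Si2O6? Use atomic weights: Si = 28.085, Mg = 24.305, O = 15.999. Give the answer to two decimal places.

24.21 wt%

M(Mg2Si2O6) = 200.774 g/mol.
Mg contributes 2 × 24.305 = 48.610 g per mole.
48.610/200.774 = 0.2421 → 24.21%.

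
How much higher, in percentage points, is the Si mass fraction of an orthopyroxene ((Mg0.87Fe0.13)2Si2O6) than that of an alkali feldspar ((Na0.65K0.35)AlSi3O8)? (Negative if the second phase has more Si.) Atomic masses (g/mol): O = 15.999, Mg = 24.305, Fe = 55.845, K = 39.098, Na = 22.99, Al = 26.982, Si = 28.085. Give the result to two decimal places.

-4.58 percentage points

Si in (Mg0.87Fe0.13)2Si2O6: molar mass 208.974 g/mol; 2×28.085 = 56.170 g → 26.88 wt%.
Si in (Na0.65K0.35)AlSi3O8: molar mass 267.857 g/mol; 3×28.085 = 84.255 g → 31.46 wt%.
Difference = 26.88 − 31.46 = -4.58 percentage points.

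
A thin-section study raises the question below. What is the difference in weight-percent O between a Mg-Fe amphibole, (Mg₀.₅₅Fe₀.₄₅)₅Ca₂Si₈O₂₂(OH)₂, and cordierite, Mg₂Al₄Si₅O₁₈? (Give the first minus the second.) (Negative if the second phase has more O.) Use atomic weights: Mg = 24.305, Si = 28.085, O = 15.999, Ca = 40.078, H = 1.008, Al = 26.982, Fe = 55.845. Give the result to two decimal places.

-5.76 percentage points

M((Mg₀.₅₅Fe₀.₄₅)₅Ca₂Si₈O₂₂(OH)₂) = 883.318 g/mol, so wt% O = 383.976/883.318 × 100 = 43.47%.
M(Mg₂Al₄Si₅O₁₈) = 584.945 g/mol, so wt% O = 287.982/584.945 × 100 = 49.23%.
43.47 − 49.23 = -5.76 pp.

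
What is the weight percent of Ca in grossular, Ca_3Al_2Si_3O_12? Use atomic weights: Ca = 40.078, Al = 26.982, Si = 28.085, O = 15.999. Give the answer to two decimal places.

Formula mass = 3·40.078 + 2·26.982 + 3·28.085 + 12·15.999 = 450.441 g/mol, of which 120.234 g is Ca.
So Ca makes up 120.234/450.441 = 0.2669 of the mass, i.e. 26.69%.

26.69 weight percent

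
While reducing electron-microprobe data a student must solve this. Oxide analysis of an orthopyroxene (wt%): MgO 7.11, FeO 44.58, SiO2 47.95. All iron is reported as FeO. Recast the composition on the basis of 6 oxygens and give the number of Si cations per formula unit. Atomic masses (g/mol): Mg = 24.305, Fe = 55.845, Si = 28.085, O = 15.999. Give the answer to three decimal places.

MgO (M=40.304): mol = 0.17641; Mg = 0.17641, O = 0.17641.
FeO (M=71.844): mol = 0.62051; Fe = 0.62051, O = 0.62051.
SiO2 (M=60.083): mol = 0.79806; Si = 0.79806, O = 1.59612.
ΣO = 2.39304; factor = 6/ΣO = 2.50727.
Si apfu = 0.79806 × 2.50727 = 2.001.

2.001 Si apfu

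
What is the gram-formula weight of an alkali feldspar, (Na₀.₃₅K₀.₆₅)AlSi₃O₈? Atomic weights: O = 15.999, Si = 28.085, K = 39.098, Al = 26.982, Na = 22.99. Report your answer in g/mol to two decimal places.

The formula mass is the sum 0.35(22.99) + 0.65(39.098) + 1(26.982) + 3(28.085) + 8(15.999).

272.69 g/mol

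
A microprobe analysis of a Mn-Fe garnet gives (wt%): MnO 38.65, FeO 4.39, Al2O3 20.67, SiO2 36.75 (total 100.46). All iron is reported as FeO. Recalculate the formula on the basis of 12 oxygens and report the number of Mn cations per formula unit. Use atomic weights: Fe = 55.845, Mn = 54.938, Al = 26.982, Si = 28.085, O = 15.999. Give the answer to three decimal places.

2.682 Mn apfu

MnO (M=70.937): mol = 0.54485; Mn = 0.54485, O = 0.54485.
FeO (M=71.844): mol = 0.06110; Fe = 0.06110, O = 0.06110.
Al2O3 (M=101.961): mol = 0.20272; Al = 0.40544, O = 0.60816.
SiO2 (M=60.083): mol = 0.61165; Si = 0.61165, O = 1.22330.
ΣO = 2.43741; factor = 12/ΣO = 4.92326.
Mn apfu = 0.54485 × 4.92326 = 2.682.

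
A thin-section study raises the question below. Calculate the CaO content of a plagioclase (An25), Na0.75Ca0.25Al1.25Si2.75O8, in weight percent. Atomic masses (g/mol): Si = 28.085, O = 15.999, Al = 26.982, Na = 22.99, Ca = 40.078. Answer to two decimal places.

Molar mass of Na0.75Ca0.25Al1.25Si2.75O8 = 0.75×22.99 + 0.25×40.078 + 1.25×26.982 + 2.75×28.085 + 8×15.999 = 266.215 g/mol.
Each formula unit contains 0.25 Ca, equivalent to 0.25/1 = 0.2500 mol CaO.
M(CaO) = 1×40.078 + 1×15.999 = 56.077 g/mol.
Mass of CaO per formula unit = 0.2500 × 56.077 = 14.019 g.
CaO wt% = 14.019 / 266.215 × 100 = 5.27%.

5.27 wt%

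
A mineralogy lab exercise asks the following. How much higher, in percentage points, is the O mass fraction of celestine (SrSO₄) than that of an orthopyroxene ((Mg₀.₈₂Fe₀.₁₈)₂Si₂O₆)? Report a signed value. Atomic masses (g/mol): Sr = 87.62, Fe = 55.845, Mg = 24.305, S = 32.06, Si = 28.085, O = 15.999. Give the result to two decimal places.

First mineral: 63.996 g O in 183.676 g formula = 34.84 wt% O.
Second mineral: 95.994 g O in 212.128 g formula = 45.25 wt% O.
34.84% − 45.25% gives a difference of -10.41 percentage points.

-10.41 percentage points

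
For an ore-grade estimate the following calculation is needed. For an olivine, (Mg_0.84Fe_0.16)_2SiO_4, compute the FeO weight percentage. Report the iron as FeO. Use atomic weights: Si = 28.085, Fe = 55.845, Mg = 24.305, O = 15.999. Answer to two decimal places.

Formula mass = 150.784 g/mol.
0.32 Fe → 0.3200 mol FeO per formula unit; M(FeO) = 71.844, so FeO mass = 22.990 g.
22.990/150.784 × 100 = 15.25 wt%.

15.25 wt%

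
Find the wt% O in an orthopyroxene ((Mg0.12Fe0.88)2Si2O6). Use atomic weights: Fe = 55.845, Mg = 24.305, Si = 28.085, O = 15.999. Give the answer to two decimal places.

Molar mass of (Mg0.12Fe0.88)2Si2O6: 0.24*24.305 + 1.76*55.845 + 2*28.085 + 6*15.999 = 256.284 g/mol.
Mass of O per formula unit: 6 × 15.999 = 95.994 g.
Weight fraction O = 95.994 / 256.284 = 0.3746.

37.46 wt%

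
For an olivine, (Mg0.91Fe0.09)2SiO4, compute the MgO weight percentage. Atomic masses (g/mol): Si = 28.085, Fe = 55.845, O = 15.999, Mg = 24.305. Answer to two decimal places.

M((Mg0.91Fe0.09)2SiO4) = 146.368 g/mol; M(MgO) = 40.304 g/mol.
Moles MgO per formula unit = 1.82 Mg ÷ 1 = 1.8200.
MgO fraction = (1.8200 × 40.304) / 146.368 = 73.353/146.368 = 0.5012.

50.12 wt%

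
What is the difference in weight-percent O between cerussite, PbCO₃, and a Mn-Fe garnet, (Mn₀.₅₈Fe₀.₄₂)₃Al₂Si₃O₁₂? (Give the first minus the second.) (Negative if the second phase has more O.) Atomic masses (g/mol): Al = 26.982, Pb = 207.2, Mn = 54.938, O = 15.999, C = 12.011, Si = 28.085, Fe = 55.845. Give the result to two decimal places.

-20.73 percentage points

M(PbCO₃) = 267.208 g/mol, so wt% O = 47.997/267.208 × 100 = 17.96%.
M((Mn₀.₅₈Fe₀.₄₂)₃Al₂Si₃O₁₂) = 496.164 g/mol, so wt% O = 191.988/496.164 × 100 = 38.69%.
17.96 − 38.69 = -20.73 pp.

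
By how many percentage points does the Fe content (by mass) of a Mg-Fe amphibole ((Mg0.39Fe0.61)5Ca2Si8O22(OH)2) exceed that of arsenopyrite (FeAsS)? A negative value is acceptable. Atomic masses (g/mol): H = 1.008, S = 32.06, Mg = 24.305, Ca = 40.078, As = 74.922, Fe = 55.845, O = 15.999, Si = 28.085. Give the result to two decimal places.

-15.55 percentage points

M((Mg0.39Fe0.61)5Ca2Si8O22(OH)2) = 908.550 g/mol, so wt% Fe = 170.327/908.550 × 100 = 18.75%.
M(FeAsS) = 162.827 g/mol, so wt% Fe = 55.845/162.827 × 100 = 34.30%.
18.75 − 34.30 = -15.55 pp.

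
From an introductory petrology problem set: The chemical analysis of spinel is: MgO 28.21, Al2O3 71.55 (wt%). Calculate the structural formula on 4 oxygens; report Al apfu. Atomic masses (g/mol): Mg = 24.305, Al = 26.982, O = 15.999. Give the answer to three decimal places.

2.001 Al apfu

28.21 wt% MgO ÷ 40.304 g/mol = 0.69993 mol, giving 0.69993 Mg and 0.69993 O.
71.55 wt% Al2O3 ÷ 101.961 g/mol = 0.70174 mol, giving 1.40348 Al and 2.10522 O.
Oxygen sums to 2.80515; scaling by 4/2.80515 = 1.42595 puts the formula on 4 O.
Al: 1.40348 × 1.42595 = 2.001 atoms per formula unit.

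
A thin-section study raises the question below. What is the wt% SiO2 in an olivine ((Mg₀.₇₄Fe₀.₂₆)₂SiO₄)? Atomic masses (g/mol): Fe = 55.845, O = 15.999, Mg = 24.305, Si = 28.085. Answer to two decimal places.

38.25 wt%

Molar mass of (Mg₀.₇₄Fe₀.₂₆)₂SiO₄ = 1.48*24.305 + 0.52*55.845 + 1*28.085 + 4*15.999 = 157.092 g/mol.
Each formula unit contains 1 Si, equivalent to 1/1 = 1.0000 mol SiO2.
M(SiO2) = 1×28.085 + 2×15.999 = 60.083 g/mol.
Mass of SiO2 per formula unit = 1.0000 × 60.083 = 60.083 g.
SiO2 wt% = 60.083 / 157.092 × 100 = 38.25%.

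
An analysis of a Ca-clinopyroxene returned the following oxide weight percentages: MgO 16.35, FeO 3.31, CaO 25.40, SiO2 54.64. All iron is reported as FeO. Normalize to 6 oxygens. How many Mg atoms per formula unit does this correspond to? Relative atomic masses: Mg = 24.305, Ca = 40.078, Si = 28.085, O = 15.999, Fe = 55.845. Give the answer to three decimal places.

MgO (M=40.304): mol = 0.40567; Mg = 0.40567, O = 0.40567.
FeO (M=71.844): mol = 0.04607; Fe = 0.04607, O = 0.04607.
CaO (M=56.077): mol = 0.45295; Ca = 0.45295, O = 0.45295.
SiO2 (M=60.083): mol = 0.90941; Si = 0.90941, O = 1.81882.
ΣO = 2.72351; factor = 6/ΣO = 2.20304.
Mg apfu = 0.40567 × 2.20304 = 0.894.

0.894 Mg apfu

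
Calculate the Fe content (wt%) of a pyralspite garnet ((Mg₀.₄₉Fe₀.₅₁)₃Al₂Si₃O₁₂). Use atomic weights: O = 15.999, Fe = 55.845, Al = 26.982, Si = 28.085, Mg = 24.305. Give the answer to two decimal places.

Molar mass of (Mg₀.₄₉Fe₀.₅₁)₃Al₂Si₃O₁₂: 1.47×24.305 + 1.53×55.845 + 2×26.982 + 3×28.085 + 12×15.999 = 451.378 g/mol.
Mass of Fe per formula unit: 1.53 × 55.845 = 85.443 g.
Weight fraction Fe = 85.443 / 451.378 = 0.1893.

18.93 wt%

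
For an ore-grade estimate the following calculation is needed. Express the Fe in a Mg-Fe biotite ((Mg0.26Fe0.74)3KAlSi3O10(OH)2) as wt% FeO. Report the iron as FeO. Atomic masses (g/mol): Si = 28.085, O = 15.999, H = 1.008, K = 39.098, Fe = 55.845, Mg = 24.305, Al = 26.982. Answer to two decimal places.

Formula mass = 487.273 g/mol.
2.22 Fe → 2.2200 mol FeO per formula unit; M(FeO) = 71.844, so FeO mass = 159.494 g.
159.494/487.273 × 100 = 32.73 wt%.

32.73 wt%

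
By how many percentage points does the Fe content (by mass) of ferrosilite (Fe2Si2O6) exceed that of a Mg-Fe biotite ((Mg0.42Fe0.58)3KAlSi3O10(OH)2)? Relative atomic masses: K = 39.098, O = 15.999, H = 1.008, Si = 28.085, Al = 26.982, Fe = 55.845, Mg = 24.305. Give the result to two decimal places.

21.75 percentage points

Fe in Fe2Si2O6: molar mass 263.854 g/mol; 2×55.845 = 111.690 g → 42.33 wt%.
Fe in (Mg0.42Fe0.58)3KAlSi3O10(OH)2: molar mass 472.134 g/mol; 1.74×55.845 = 97.170 g → 20.58 wt%.
Difference = 42.33 − 20.58 = 21.75 percentage points.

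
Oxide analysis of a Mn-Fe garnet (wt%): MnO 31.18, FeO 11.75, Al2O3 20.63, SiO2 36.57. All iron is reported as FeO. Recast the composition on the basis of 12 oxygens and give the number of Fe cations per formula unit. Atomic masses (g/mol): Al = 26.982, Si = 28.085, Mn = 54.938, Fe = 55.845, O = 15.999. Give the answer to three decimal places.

31.18 wt% MnO ÷ 70.937 g/mol = 0.43954 mol, giving 0.43954 Mn and 0.43954 O.
11.75 wt% FeO ÷ 71.844 g/mol = 0.16355 mol, giving 0.16355 Fe and 0.16355 O.
20.63 wt% Al2O3 ÷ 101.961 g/mol = 0.20233 mol, giving 0.40466 Al and 0.60699 O.
36.57 wt% SiO2 ÷ 60.083 g/mol = 0.60866 mol, giving 0.60866 Si and 1.21732 O.
Oxygen sums to 2.42740; scaling by 12/2.42740 = 4.94356 puts the formula on 12 O.
Fe: 0.16355 × 4.94356 = 0.809 atoms per formula unit.

0.809 Fe apfu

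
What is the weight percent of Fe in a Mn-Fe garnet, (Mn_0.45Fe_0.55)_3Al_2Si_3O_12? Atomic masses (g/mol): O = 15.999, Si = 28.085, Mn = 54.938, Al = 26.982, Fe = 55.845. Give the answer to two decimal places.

18.56 weight percent

M((Mn_0.45Fe_0.55)_3Al_2Si_3O_12) = 496.518 g/mol.
Fe contributes 1.65 × 55.845 = 92.144 g per mole.
92.144/496.518 = 0.1856 → 18.56%.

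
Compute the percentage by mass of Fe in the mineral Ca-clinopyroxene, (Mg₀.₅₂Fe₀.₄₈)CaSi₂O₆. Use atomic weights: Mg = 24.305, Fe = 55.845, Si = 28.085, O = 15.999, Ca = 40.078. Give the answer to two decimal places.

11.57 weight percent

M((Mg₀.₅₂Fe₀.₄₈)CaSi₂O₆) = 231.686 g/mol.
Fe contributes 0.48 × 55.845 = 26.806 g per mole.
26.806/231.686 = 0.1157 → 11.57%.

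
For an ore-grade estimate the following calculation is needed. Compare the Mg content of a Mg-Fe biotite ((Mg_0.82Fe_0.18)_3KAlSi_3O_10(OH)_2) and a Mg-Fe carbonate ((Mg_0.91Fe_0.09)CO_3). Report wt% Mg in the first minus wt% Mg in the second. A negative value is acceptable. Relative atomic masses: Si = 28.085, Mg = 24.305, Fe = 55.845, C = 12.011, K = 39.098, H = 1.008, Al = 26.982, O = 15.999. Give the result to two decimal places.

-11.61 percentage points

First mineral: 59.790 g Mg in 434.286 g formula = 13.77 wt% Mg.
Second mineral: 22.118 g Mg in 87.152 g formula = 25.38 wt% Mg.
13.77% − 25.38% gives a difference of -11.61 percentage points.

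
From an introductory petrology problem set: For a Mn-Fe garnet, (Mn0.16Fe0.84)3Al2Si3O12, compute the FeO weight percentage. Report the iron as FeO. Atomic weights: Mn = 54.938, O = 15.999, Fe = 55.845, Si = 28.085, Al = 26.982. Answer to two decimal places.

36.41 wt%

M((Mn0.16Fe0.84)3Al2Si3O12) = 497.307 g/mol; M(FeO) = 71.844 g/mol.
Moles FeO per formula unit = 2.52 Fe ÷ 1 = 2.5200.
FeO fraction = (2.5200 × 71.844) / 497.307 = 181.047/497.307 = 0.3641.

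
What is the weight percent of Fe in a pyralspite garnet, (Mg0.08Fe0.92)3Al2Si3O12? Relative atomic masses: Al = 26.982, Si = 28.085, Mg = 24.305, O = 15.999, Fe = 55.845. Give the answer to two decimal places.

31.44 weight percent

Molar mass of (Mg0.08Fe0.92)3Al2Si3O12: 0.24·24.305 + 2.76·55.845 + 2·26.982 + 3·28.085 + 12·15.999 = 490.172 g/mol.
Mass of Fe per formula unit: 2.76 × 55.845 = 154.132 g.
Weight fraction Fe = 154.132 / 490.172 = 0.3144.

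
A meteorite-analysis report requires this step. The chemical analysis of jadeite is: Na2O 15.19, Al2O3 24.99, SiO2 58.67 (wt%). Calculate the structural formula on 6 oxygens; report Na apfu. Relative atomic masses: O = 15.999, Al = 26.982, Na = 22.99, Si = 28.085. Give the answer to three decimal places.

Na2O: 15.19/61.979 = 0.24508 mol → 0.49016 mol Na, 0.24508 mol O.
Al2O3: 24.99/101.961 = 0.24509 mol → 0.49018 mol Al, 0.73527 mol O.
SiO2: 58.67/60.083 = 0.97648 mol → 0.97648 mol Si, 1.95296 mol O.
Total oxygen = 2.93331 mol. Normalization factor = 6/2.93331 = 2.04547.
Na per 6 O = 0.49016 × 2.04547 = 1.003.

1.003 Na apfu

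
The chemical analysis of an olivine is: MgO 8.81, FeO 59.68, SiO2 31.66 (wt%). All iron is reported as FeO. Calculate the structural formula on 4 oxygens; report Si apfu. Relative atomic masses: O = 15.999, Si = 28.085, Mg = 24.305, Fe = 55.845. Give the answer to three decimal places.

1.002 Si apfu

8.81 wt% MgO ÷ 40.304 g/mol = 0.21859 mol, giving 0.21859 Mg and 0.21859 O.
59.68 wt% FeO ÷ 71.844 g/mol = 0.83069 mol, giving 0.83069 Fe and 0.83069 O.
31.66 wt% SiO2 ÷ 60.083 g/mol = 0.52694 mol, giving 0.52694 Si and 1.05388 O.
Oxygen sums to 2.10316; scaling by 4/2.10316 = 1.90190 puts the formula on 4 O.
Si: 0.52694 × 1.90190 = 1.002 atoms per formula unit.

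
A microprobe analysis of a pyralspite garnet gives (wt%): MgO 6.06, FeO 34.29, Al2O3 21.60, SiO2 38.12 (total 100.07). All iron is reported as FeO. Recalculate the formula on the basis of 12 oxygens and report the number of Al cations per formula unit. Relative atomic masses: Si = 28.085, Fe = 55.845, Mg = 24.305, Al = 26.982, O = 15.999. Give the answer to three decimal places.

MgO (M=40.304): mol = 0.15036; Mg = 0.15036, O = 0.15036.
FeO (M=71.844): mol = 0.47728; Fe = 0.47728, O = 0.47728.
Al2O3 (M=101.961): mol = 0.21185; Al = 0.42370, O = 0.63555.
SiO2 (M=60.083): mol = 0.63446; Si = 0.63446, O = 1.26892.
ΣO = 2.53211; factor = 12/ΣO = 4.73913.
Al apfu = 0.42370 × 4.73913 = 2.008.

2.008 Al apfu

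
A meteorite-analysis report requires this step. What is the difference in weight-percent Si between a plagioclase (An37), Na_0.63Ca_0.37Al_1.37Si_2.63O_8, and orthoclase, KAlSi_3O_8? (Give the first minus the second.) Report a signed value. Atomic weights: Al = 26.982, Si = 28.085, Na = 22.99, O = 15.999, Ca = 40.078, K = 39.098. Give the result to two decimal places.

-2.72 percentage points

M(Na_0.63Ca_0.37Al_1.37Si_2.63O_8) = 268.133 g/mol, so wt% Si = 73.864/268.133 × 100 = 27.55%.
M(KAlSi_3O_8) = 278.327 g/mol, so wt% Si = 84.255/278.327 × 100 = 30.27%.
27.55 − 30.27 = -2.72 pp.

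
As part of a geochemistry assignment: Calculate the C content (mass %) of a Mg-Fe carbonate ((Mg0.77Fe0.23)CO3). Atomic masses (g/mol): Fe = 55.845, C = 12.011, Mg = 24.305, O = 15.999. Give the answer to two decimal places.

Molar mass of (Mg0.77Fe0.23)CO3: 0.77×24.305 + 0.23×55.845 + 1×12.011 + 3×15.999 = 91.567 g/mol.
Mass of C per formula unit: 1 × 12.011 = 12.011 g.
Weight fraction C = 12.011 / 91.567 = 0.1312.

13.12 mass %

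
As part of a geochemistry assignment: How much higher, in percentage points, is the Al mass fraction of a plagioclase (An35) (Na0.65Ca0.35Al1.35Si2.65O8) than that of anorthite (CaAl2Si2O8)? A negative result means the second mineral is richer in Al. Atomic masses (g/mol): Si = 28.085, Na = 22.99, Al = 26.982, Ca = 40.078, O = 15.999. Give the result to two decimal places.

Al in Na0.65Ca0.35Al1.35Si2.65O8: molar mass 267.814 g/mol; 1.35×26.982 = 36.426 g → 13.60 wt%.
Al in CaAl2Si2O8: molar mass 278.204 g/mol; 2×26.982 = 53.964 g → 19.40 wt%.
Difference = 13.60 − 19.40 = -5.80 percentage points.

-5.80 percentage points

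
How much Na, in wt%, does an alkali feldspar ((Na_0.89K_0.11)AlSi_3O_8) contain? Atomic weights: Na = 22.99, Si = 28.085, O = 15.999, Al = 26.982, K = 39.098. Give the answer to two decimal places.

M((Na_0.89K_0.11)AlSi_3O_8) = 263.991 g/mol.
Na contributes 0.89 × 22.99 = 20.461 g per mole.
20.461/263.991 = 0.0775 → 7.75%.

7.75 wt%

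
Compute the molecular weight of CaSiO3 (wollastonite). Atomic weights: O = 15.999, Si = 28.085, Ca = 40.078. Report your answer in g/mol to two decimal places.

116.16 g/mol

The formula mass is the sum 1×40.078 + 1×28.085 + 3×15.999.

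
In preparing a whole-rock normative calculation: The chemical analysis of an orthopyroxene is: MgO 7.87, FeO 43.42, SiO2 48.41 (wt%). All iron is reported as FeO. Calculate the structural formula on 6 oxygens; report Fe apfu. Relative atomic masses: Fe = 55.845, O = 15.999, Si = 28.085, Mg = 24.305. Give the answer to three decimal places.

1.504 Fe apfu

MgO: 7.87/40.304 = 0.19527 mol → 0.19527 mol Mg, 0.19527 mol O.
FeO: 43.42/71.844 = 0.60437 mol → 0.60437 mol Fe, 0.60437 mol O.
SiO2: 48.41/60.083 = 0.80572 mol → 0.80572 mol Si, 1.61144 mol O.
Total oxygen = 2.41108 mol. Normalization factor = 6/2.41108 = 2.48851.
Fe per 6 O = 0.60437 × 2.48851 = 1.504.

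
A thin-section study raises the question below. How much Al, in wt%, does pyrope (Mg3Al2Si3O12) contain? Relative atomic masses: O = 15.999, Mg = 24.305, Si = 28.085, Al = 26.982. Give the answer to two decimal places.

M(Mg3Al2Si3O12) = 403.122 g/mol.
Al contributes 2 × 26.982 = 53.964 g per mole.
53.964/403.122 = 0.1339 → 13.39%.

13.39 wt%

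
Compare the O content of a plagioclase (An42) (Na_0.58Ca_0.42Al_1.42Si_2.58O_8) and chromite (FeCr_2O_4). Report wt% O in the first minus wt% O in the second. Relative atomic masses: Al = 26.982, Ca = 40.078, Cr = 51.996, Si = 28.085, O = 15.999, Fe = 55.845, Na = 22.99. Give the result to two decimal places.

First mineral: 127.992 g O in 268.933 g formula = 47.59 wt% O.
Second mineral: 63.996 g O in 223.833 g formula = 28.59 wt% O.
47.59% − 28.59% gives a difference of 19.00 percentage points.

19.00 percentage points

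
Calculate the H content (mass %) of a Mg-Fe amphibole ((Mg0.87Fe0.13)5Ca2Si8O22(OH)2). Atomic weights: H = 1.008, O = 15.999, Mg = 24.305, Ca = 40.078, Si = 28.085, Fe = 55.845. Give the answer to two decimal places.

0.24 mass %

M((Mg0.87Fe0.13)5Ca2Si8O22(OH)2) = 832.854 g/mol.
H contributes 2 × 1.008 = 2.016 g per mole.
2.016/832.854 = 0.0024 → 0.24%.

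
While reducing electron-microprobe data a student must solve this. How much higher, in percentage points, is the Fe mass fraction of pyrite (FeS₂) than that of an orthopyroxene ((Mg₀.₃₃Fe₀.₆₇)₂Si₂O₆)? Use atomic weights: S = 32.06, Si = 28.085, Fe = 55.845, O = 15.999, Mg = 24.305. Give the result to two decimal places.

15.76 percentage points

Fe in FeS₂: molar mass 119.965 g/mol; 1×55.845 = 55.845 g → 46.55 wt%.
Fe in (Mg₀.₃₃Fe₀.₆₇)₂Si₂O₆: molar mass 243.038 g/mol; 1.34×55.845 = 74.832 g → 30.79 wt%.
Difference = 46.55 − 30.79 = 15.76 percentage points.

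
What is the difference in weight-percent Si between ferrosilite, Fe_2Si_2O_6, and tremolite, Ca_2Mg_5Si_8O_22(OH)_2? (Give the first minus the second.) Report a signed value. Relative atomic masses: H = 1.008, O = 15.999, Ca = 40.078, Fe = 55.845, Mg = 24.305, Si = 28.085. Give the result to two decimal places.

M(Fe_2Si_2O_6) = 263.854 g/mol, so wt% Si = 56.170/263.854 × 100 = 21.29%.
M(Ca_2Mg_5Si_8O_22(OH)_2) = 812.353 g/mol, so wt% Si = 224.680/812.353 × 100 = 27.66%.
21.29 − 27.66 = -6.37 pp.

-6.37 percentage points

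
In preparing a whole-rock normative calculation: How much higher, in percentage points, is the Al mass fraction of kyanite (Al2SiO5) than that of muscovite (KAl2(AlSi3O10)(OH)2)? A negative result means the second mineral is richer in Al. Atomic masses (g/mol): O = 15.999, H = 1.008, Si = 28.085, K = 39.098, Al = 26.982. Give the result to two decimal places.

Al in Al2SiO5: molar mass 162.044 g/mol; 2×26.982 = 53.964 g → 33.30 wt%.
Al in KAl2(AlSi3O10)(OH)2: molar mass 398.303 g/mol; 3×26.982 = 80.946 g → 20.32 wt%.
Difference = 33.30 − 20.32 = 12.98 percentage points.

12.98 percentage points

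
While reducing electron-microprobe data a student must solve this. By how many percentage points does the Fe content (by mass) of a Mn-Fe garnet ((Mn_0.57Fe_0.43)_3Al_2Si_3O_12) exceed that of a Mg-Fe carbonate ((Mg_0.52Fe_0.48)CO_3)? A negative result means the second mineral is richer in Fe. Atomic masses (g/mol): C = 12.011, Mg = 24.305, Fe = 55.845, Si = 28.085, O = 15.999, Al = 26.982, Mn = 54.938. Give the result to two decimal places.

-12.43 percentage points

First mineral: 72.040 g Fe in 496.191 g formula = 14.52 wt% Fe.
Second mineral: 26.806 g Fe in 99.452 g formula = 26.95 wt% Fe.
14.52% − 26.95% gives a difference of -12.43 percentage points.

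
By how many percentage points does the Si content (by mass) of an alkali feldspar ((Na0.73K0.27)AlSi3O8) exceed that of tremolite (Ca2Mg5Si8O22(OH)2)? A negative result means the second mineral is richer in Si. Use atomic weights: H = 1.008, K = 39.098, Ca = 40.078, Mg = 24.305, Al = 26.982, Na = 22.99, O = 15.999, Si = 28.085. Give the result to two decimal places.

3.95 percentage points

Si in (Na0.73K0.27)AlSi3O8: molar mass 266.568 g/mol; 3×28.085 = 84.255 g → 31.61 wt%.
Si in Ca2Mg5Si8O22(OH)2: molar mass 812.353 g/mol; 8×28.085 = 224.680 g → 27.66 wt%.
Difference = 31.61 − 27.66 = 3.95 percentage points.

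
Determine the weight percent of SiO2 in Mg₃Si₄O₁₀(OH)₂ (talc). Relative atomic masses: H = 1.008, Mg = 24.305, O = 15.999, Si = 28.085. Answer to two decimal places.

Molar mass of Mg₃Si₄O₁₀(OH)₂ = 3*24.305 + 4*28.085 + 12*15.999 + 2*1.008 = 379.259 g/mol.
Each formula unit contains 4 Si, equivalent to 4/1 = 4.0000 mol SiO2.
M(SiO2) = 1×28.085 + 2×15.999 = 60.083 g/mol.
Mass of SiO2 per formula unit = 4.0000 × 60.083 = 240.332 g.
SiO2 wt% = 240.332 / 379.259 × 100 = 63.37%.

63.37 wt%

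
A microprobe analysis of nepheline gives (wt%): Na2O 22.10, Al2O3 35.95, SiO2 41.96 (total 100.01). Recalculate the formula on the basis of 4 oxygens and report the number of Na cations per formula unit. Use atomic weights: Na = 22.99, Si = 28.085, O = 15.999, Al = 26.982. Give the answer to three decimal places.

Na2O: 22.10/61.979 = 0.35657 mol → 0.71314 mol Na, 0.35657 mol O.
Al2O3: 35.95/101.961 = 0.35259 mol → 0.70518 mol Al, 1.05777 mol O.
SiO2: 41.96/60.083 = 0.69837 mol → 0.69837 mol Si, 1.39674 mol O.
Total oxygen = 2.81108 mol. Normalization factor = 4/2.81108 = 1.42294.
Na per 4 O = 0.71314 × 1.42294 = 1.015.

1.015 Na apfu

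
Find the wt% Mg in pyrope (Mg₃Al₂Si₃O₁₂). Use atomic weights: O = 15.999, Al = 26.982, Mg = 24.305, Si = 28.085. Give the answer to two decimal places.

Formula mass = 3×24.305 + 2×26.982 + 3×28.085 + 12×15.999 = 403.122 g/mol, of which 72.915 g is Mg.
So Mg makes up 72.915/403.122 = 0.1809 of the mass, i.e. 18.09%.

18.09 mass %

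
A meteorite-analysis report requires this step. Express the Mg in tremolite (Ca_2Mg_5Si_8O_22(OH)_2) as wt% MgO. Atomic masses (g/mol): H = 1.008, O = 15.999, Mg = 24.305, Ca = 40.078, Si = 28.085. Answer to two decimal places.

24.81 wt%

M(Ca_2Mg_5Si_8O_22(OH)_2) = 812.353 g/mol; M(MgO) = 40.304 g/mol.
Moles MgO per formula unit = 5 Mg ÷ 1 = 5.0000.
MgO fraction = (5.0000 × 40.304) / 812.353 = 201.520/812.353 = 0.2481.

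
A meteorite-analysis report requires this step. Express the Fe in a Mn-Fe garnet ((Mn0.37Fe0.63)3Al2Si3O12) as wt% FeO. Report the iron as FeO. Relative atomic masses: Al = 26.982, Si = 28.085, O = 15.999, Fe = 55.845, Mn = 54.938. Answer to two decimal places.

Formula mass = 496.735 g/mol.
1.89 Fe → 1.8900 mol FeO per formula unit; M(FeO) = 71.844, so FeO mass = 135.785 g.
135.785/496.735 × 100 = 27.34 wt%.

27.34 wt%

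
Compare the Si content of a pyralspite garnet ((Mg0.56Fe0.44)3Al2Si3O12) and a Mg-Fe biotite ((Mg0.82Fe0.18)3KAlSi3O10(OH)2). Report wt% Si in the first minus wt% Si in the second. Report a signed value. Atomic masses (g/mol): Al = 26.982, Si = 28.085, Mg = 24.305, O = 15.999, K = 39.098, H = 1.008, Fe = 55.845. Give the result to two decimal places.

M((Mg0.56Fe0.44)3Al2Si3O12) = 444.755 g/mol, so wt% Si = 84.255/444.755 × 100 = 18.94%.
M((Mg0.82Fe0.18)3KAlSi3O10(OH)2) = 434.286 g/mol, so wt% Si = 84.255/434.286 × 100 = 19.40%.
18.94 − 19.40 = -0.46 pp.

-0.46 percentage points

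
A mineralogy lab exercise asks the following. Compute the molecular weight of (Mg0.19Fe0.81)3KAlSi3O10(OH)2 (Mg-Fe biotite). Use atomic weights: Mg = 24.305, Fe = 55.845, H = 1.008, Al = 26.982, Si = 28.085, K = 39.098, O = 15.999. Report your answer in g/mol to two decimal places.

The formula mass is the sum 0.57×24.305 + 2.43×55.845 + 1×39.098 + 1×26.982 + 3×28.085 + 12×15.999 + 2×1.008.

493.90 g/mol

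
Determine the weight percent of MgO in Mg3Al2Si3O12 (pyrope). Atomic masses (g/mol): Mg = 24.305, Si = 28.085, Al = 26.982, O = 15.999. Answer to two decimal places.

Formula mass = 403.122 g/mol.
3 Mg → 3.0000 mol MgO per formula unit; M(MgO) = 40.304, so MgO mass = 120.912 g.
120.912/403.122 × 100 = 29.99 wt%.

29.99 wt%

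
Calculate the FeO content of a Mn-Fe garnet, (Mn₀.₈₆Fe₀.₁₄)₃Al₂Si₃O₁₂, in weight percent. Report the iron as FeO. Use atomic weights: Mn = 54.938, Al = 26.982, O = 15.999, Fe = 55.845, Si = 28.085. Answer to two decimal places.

Formula mass = 495.402 g/mol.
0.42 Fe → 0.4200 mol FeO per formula unit; M(FeO) = 71.844, so FeO mass = 30.174 g.
30.174/495.402 × 100 = 6.09 wt%.

6.09 wt%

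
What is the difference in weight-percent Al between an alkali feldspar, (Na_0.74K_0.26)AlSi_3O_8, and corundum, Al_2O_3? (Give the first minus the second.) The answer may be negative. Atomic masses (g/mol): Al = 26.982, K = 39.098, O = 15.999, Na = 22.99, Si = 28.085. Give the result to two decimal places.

Al in (Na_0.74K_0.26)AlSi_3O_8: molar mass 266.407 g/mol; 1×26.982 = 26.982 g → 10.13 wt%.
Al in Al_2O_3: molar mass 101.961 g/mol; 2×26.982 = 53.964 g → 52.93 wt%.
Difference = 10.13 − 52.93 = -42.80 percentage points.

-42.80 percentage points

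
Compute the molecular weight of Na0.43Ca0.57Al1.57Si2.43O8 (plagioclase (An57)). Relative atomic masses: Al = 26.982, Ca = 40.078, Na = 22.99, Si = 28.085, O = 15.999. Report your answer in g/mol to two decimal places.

271.33 g/mol

M = 0.43*22.99 + 0.57*40.078 + 1.57*26.982 + 2.43*28.085 + 8*15.999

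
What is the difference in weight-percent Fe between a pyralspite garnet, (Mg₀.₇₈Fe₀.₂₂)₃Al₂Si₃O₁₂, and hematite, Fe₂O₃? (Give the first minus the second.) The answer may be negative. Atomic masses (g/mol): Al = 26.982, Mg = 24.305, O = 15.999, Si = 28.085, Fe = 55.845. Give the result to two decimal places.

-61.25 percentage points

First mineral: 36.858 g Fe in 423.938 g formula = 8.69 wt% Fe.
Second mineral: 111.690 g Fe in 159.687 g formula = 69.94 wt% Fe.
8.69% − 69.94% gives a difference of -61.25 percentage points.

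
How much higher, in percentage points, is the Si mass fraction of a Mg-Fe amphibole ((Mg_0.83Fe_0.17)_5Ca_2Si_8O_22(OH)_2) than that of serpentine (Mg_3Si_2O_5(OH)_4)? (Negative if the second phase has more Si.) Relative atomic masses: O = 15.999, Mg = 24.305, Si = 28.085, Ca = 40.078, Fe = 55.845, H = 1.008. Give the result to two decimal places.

Si in (Mg_0.83Fe_0.17)_5Ca_2Si_8O_22(OH)_2: molar mass 839.162 g/mol; 8×28.085 = 224.680 g → 26.77 wt%.
Si in Mg_3Si_2O_5(OH)_4: molar mass 277.108 g/mol; 2×28.085 = 56.170 g → 20.27 wt%.
Difference = 26.77 − 20.27 = 6.50 percentage points.

6.50 percentage points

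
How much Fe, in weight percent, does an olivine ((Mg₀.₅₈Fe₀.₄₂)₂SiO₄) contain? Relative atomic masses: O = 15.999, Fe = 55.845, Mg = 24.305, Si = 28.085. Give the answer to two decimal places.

28.06 weight percent

Formula mass = 1.16×24.305 + 0.84×55.845 + 1×28.085 + 4×15.999 = 167.185 g/mol, of which 46.910 g is Fe.
So Fe makes up 46.910/167.185 = 0.2806 of the mass, i.e. 28.06%.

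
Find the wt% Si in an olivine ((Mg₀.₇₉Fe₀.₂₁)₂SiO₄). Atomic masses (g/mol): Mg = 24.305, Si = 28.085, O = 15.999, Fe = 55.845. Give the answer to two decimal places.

18.24 mass %

M((Mg₀.₇₉Fe₀.₂₁)₂SiO₄) = 153.938 g/mol.
Si contributes 1 × 28.085 = 28.085 g per mole.
28.085/153.938 = 0.1824 → 18.24%.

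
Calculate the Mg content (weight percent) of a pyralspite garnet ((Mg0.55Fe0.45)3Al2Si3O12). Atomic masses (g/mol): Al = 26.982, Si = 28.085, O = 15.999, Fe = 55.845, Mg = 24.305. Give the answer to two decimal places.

9.00 weight percent

M((Mg0.55Fe0.45)3Al2Si3O12) = 445.701 g/mol.
Mg contributes 1.65 × 24.305 = 40.103 g per mole.
40.103/445.701 = 0.0900 → 9.00%.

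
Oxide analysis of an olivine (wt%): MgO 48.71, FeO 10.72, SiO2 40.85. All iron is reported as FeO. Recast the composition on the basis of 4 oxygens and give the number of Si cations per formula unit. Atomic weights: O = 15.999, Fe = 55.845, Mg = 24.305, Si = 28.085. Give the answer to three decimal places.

MgO: 48.71/40.304 = 1.20856 mol → 1.20856 mol Mg, 1.20856 mol O.
FeO: 10.72/71.844 = 0.14921 mol → 0.14921 mol Fe, 0.14921 mol O.
SiO2: 40.85/60.083 = 0.67989 mol → 0.67989 mol Si, 1.35978 mol O.
Total oxygen = 2.71755 mol. Normalization factor = 4/2.71755 = 1.47191.
Si per 4 O = 0.67989 × 1.47191 = 1.001.

1.001 Si apfu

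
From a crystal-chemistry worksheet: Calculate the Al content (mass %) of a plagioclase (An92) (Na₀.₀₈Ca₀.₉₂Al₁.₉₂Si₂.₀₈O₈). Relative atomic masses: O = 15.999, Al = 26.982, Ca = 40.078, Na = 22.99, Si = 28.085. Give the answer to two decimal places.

18.71 mass %

Molar mass of Na₀.₀₈Ca₀.₉₂Al₁.₉₂Si₂.₀₈O₈: 0.08×22.99 + 0.92×40.078 + 1.92×26.982 + 2.08×28.085 + 8×15.999 = 276.925 g/mol.
Mass of Al per formula unit: 1.92 × 26.982 = 51.805 g.
Weight fraction Al = 51.805 / 276.925 = 0.1871.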